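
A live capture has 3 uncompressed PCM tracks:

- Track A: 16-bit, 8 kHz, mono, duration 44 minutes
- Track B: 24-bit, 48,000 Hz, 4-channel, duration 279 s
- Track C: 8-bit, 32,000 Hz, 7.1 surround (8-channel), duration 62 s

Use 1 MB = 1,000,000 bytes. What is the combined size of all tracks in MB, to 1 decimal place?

Track A: 44 minutes = 2,640 s; 8,000 × 2,640 × 2 × 1 = 42,240,000 bytes.
Track B: 48,000 × 279 × 3 × 4 = 160,704,000 bytes.
Track C: 32,000 × 62 × 1 × 8 = 15,872,000 bytes.
Total = 218,816,000 bytes = 218.8 MB.

218.8 MB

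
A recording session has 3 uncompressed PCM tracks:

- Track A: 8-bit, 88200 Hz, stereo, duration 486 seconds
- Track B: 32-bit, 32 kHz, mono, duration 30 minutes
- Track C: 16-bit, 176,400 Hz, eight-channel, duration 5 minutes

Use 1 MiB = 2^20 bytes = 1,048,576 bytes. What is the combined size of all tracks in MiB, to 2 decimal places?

1108.98 MiB

Track A: 88,200 × 486 × 1 × 2 = 85,730,400 bytes.
Track B: 30 minutes = 1,800 s; 32,000 × 1,800 × 4 × 1 = 230,400,000 bytes.
Track C: 5 minutes = 300 s; 176,400 × 300 × 2 × 8 = 846,720,000 bytes.
Total = 1,162,850,400 bytes = 1108.98 MiB.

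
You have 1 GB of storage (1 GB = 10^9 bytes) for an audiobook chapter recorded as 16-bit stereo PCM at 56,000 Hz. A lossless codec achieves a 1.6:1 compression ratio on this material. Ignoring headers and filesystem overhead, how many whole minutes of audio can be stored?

Uncompressed byte rate = 56,000 × 2 × 2 = 224,000 bytes/s.
After 1.6:1 compression, effective rate ≈ 140000 bytes/s.
Capacity = 1 × 1,000,000,000 = 1,000,000,000 bytes.
1,000,000,000 / effective rate ≈ 7142.86 s → 119 minutes.

119 minutes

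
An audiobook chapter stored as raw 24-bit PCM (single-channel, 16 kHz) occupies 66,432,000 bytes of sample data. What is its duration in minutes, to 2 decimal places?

Byte rate = 16,000 × 3 × 1 = 48,000 bytes/s.
Duration = 66,432,000 / 48,000 = 1,384 s.
1,384 s / 60 = 23.07 minutes.

23.07 minutes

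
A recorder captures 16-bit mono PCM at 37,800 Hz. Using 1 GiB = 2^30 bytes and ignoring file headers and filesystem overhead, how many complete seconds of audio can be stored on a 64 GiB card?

908,987 seconds

Uncompressed byte rate = 37,800 × 2 × 1 = 75,600 bytes/s.
Capacity = 64 × 1,073,741,824 = 68,719,476,736 bytes.
68,719,476,736 / 75,600 ≈ 908987.79 s → 908,987 seconds.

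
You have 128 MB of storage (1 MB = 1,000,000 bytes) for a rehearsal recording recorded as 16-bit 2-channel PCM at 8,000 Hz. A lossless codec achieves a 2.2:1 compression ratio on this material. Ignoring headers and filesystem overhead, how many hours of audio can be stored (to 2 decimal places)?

2.44 hours

Uncompressed byte rate = 8,000 × 2 × 2 = 32,000 bytes/s.
After 2.2:1 compression, effective rate ≈ 14545.45 bytes/s.
Capacity = 128 × 1,000,000 = 128,000,000 bytes.
128,000,000 / effective rate ≈ 8800 s → 2.44 hours.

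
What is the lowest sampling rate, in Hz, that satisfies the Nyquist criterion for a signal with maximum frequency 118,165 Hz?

Minimum sample rate = 2 × 118,165 Hz = 236,330 Hz.

236,330 Hz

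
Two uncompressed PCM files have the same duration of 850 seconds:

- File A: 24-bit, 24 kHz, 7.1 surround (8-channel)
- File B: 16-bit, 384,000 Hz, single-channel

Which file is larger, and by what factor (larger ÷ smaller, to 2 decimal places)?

File A: 24,000 × 3 × 8 = 576,000 bytes/s.
File B: 384,000 × 2 × 1 = 768,000 bytes/s.
File B is larger; ratio = 652,800,000 / 489,600,000 = 1.33.

File B, by a factor of 1.33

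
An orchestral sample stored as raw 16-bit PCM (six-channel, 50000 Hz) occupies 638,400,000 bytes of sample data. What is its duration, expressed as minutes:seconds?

17:44

Byte rate = 50,000 × 2 × 6 = 600,000 bytes/s.
Duration = 638,400,000 / 600,000 = 1,064 s.
1,064 s = 17:44.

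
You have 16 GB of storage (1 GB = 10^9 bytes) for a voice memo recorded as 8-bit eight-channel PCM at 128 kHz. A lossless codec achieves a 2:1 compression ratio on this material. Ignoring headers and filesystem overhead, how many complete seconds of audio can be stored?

31,250 seconds

Uncompressed byte rate = 128,000 × 1 × 8 = 1,024,000 bytes/s.
After 2:1 compression, effective rate ≈ 512000 bytes/s.
Capacity = 16 × 1,000,000,000 = 16,000,000,000 bytes.
16,000,000,000 / effective rate ≈ 31250 s → 31,250 seconds.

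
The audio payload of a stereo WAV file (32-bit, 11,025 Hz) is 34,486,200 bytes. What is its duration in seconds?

Byte rate = 11,025 × 4 × 2 = 88,200 bytes/s.
Duration = 34,486,200 / 88,200 = 391 s.

391 seconds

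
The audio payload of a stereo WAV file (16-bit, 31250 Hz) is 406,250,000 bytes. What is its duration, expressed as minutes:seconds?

54:10

Byte rate = 31,250 × 2 × 2 = 125,000 bytes/s.
Duration = 406,250,000 / 125,000 = 3,250 s.
3,250 s = 54:10.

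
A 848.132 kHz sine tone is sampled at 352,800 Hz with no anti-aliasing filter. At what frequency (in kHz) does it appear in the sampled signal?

Nyquist = 352,800/2 = 176,400 Hz; 848,132 Hz exceeds it.
Alias = |848,132 − 2×352,800| = |848,132 − 705,600| = 142,532 Hz = 142.532 kHz.

142.532 kHz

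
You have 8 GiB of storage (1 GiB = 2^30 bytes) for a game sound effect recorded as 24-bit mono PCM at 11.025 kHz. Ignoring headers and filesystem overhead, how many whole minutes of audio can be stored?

4,328 minutes

Uncompressed byte rate = 11,025 × 3 × 1 = 33,075 bytes/s.
Capacity = 8 × 1,073,741,824 = 8,589,934,592 bytes.
8,589,934,592 / 33,075 ≈ 259710.8 s → 4,328 minutes.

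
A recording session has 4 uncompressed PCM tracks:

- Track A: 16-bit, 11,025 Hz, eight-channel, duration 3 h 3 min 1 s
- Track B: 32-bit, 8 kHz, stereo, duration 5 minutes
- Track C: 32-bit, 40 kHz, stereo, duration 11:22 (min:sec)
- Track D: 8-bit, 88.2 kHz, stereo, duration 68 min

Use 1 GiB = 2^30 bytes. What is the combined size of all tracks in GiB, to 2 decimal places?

Track A: 3 h 3 min 1 s = 10,981 s; 11,025 × 10,981 × 2 × 8 = 1,937,048,400 bytes.
Track B: 5 minutes = 300 s; 8,000 × 300 × 4 × 2 = 19,200,000 bytes.
Track C: 11:22 (min:sec) = 682 s; 40,000 × 682 × 4 × 2 = 218,240,000 bytes.
Track D: 68 min = 4,080 s; 88,200 × 4,080 × 1 × 2 = 719,712,000 bytes.
Total = 2,894,200,400 bytes = 2.70 GiB.

2.70 GiB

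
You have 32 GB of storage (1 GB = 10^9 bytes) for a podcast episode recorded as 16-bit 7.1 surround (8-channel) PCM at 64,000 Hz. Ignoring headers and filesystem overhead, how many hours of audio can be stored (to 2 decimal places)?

Uncompressed byte rate = 64,000 × 2 × 8 = 1,024,000 bytes/s.
Capacity = 32 × 1,000,000,000 = 32,000,000,000 bytes.
32,000,000,000 / 1,024,000 ≈ 31250 s → 8.68 hours.

8.68 hours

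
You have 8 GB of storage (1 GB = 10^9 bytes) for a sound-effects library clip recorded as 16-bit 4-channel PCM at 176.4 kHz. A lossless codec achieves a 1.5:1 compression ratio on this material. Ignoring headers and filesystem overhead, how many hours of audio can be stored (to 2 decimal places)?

2.36 hours

Uncompressed byte rate = 176,400 × 2 × 4 = 1,411,200 bytes/s.
After 1.5:1 compression, effective rate ≈ 940800 bytes/s.
Capacity = 8 × 1,000,000,000 = 8,000,000,000 bytes.
8,000,000,000 / effective rate ≈ 8503.4 s → 2.36 hours.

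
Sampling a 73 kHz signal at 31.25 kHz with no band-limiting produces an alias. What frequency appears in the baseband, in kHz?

Nyquist = 31,250/2 = 15,625 Hz; 73,000 Hz exceeds it.
Alias = |73,000 − 2×31,250| = |73,000 − 62,500| = 10,500 Hz = 10.5 kHz.

10.5 kHz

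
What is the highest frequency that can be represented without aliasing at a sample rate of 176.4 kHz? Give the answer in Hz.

88,200 Hz

Nyquist frequency = sample rate / 2 = 176,400 / 2 = 88,200 Hz.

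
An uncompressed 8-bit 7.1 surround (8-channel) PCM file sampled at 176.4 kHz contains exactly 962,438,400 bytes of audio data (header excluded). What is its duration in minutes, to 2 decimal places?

11.37 minutes

Byte rate = 176,400 × 1 × 8 = 1,411,200 bytes/s.
Duration = 962,438,400 / 1,411,200 = 682 s.
682 s / 60 = 11.37 minutes.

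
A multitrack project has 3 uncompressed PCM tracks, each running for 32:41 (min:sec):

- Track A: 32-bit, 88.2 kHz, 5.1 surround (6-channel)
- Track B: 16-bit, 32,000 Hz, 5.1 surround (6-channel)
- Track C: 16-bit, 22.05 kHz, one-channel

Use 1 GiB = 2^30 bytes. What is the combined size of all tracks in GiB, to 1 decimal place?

32:41 (min:sec) = 1,961 s.
Track A: 88,200 × 1,961 × 4 × 6 = 4,151,044,800 bytes.
Track B: 32,000 × 1,961 × 2 × 6 = 753,024,000 bytes.
Track C: 22,050 × 1,961 × 2 × 1 = 86,480,100 bytes.
Total = 4,990,548,900 bytes = 4.6 GiB.

4.6 GiB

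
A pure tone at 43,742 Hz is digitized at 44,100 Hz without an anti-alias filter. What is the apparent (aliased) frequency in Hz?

358 Hz

Nyquist = 44,100/2 = 22,050 Hz; 43,742 Hz exceeds it.
Alias = |43,742 − 1×44,100| = |43,742 − 44,100| = 358 Hz.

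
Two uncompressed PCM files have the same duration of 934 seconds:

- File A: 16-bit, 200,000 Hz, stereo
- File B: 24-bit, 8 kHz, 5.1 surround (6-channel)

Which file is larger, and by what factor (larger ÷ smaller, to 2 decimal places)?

File A, by a factor of 5.56

File A: 200,000 × 2 × 2 = 800,000 bytes/s.
File B: 8,000 × 3 × 6 = 144,000 bytes/s.
File A is larger; ratio = 747,200,000 / 134,496,000 = 5.56.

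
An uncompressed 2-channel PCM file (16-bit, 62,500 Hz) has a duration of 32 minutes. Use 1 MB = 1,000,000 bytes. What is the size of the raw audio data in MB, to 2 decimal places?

480.00 MB

Duration = 32 minutes = 1,920 s.
Bytes = 62,500 samples/s × 1,920 s × 2 bytes/sample × 2 ch = 480,000,000 bytes.
480,000,000 / 1,000,000 = 480.00 MB.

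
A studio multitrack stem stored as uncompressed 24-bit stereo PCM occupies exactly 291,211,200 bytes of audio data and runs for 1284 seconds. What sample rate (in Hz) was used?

37,800 Hz

Bytes = sample_rate × seconds × bytes_per_sample × channels.
sample_rate = 291,211,200 / (1,284 × 3 × 2) = 291,211,200 / 7,704 = 37,800 Hz.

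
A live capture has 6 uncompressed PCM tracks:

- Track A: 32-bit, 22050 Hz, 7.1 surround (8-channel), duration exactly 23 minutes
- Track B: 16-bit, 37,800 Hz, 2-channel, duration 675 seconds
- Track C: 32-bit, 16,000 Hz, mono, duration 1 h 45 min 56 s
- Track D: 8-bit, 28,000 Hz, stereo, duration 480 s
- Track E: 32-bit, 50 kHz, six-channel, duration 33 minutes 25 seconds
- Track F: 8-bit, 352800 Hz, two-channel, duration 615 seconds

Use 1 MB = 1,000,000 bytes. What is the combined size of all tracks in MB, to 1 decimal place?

4349.4 MB

Track A: exactly 23 minutes = 1,380 s; 22,050 × 1,380 × 4 × 8 = 973,728,000 bytes.
Track B: 37,800 × 675 × 2 × 2 = 102,060,000 bytes.
Track C: 1 h 45 min 56 s = 6,356 s; 16,000 × 6,356 × 4 × 1 = 406,784,000 bytes.
Track D: 28,000 × 480 × 1 × 2 = 26,880,000 bytes.
Track E: 33 minutes 25 seconds = 2,005 s; 50,000 × 2,005 × 4 × 6 = 2,406,000,000 bytes.
Track F: 352,800 × 615 × 1 × 2 = 433,944,000 bytes.
Total = 4,349,396,000 bytes = 4349.4 MB.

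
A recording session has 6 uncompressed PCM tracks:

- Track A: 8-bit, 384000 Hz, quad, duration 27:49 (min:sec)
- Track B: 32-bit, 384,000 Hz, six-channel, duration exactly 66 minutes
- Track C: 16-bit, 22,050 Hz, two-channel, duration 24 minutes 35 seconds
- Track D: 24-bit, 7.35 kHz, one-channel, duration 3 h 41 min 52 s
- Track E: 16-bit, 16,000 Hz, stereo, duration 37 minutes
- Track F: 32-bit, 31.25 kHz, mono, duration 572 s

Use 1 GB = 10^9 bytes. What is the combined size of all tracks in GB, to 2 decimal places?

39.70 GB

Track A: 27:49 (min:sec) = 1,669 s; 384,000 × 1,669 × 1 × 4 = 2,563,584,000 bytes.
Track B: exactly 66 minutes = 3,960 s; 384,000 × 3,960 × 4 × 6 = 36,495,360,000 bytes.
Track C: 24 minutes 35 seconds = 1,475 s; 22,050 × 1,475 × 2 × 2 = 130,095,000 bytes.
Track D: 3 h 41 min 52 s = 13,312 s; 7,350 × 13,312 × 3 × 1 = 293,529,600 bytes.
Track E: 37 minutes = 2,220 s; 16,000 × 2,220 × 2 × 2 = 142,080,000 bytes.
Track F: 31,250 × 572 × 4 × 1 = 71,500,000 bytes.
Total = 39,696,148,600 bytes = 39.70 GB.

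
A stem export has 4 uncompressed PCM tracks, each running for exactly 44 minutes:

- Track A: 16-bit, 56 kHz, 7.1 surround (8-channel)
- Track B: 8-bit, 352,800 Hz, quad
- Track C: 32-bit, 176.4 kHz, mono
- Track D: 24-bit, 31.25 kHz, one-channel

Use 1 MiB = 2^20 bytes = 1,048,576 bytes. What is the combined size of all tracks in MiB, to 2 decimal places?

exactly 44 minutes = 2,640 s.
Track A: 56,000 × 2,640 × 2 × 8 = 2,365,440,000 bytes.
Track B: 352,800 × 2,640 × 1 × 4 = 3,725,568,000 bytes.
Track C: 176,400 × 2,640 × 4 × 1 = 1,862,784,000 bytes.
Track D: 31,250 × 2,640 × 3 × 1 = 247,500,000 bytes.
Total = 8,201,292,000 bytes = 7821.36 MiB.

7821.36 MiB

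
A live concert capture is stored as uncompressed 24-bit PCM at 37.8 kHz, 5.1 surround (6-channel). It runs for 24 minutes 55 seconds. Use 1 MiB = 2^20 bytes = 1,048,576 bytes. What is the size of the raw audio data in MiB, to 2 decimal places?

Duration = 24 minutes 55 seconds = 1,495 s.
Bytes = 37,800 samples/s × 1,495 s × 3 bytes/sample × 6 ch = 1,017,198,000 bytes.
1,017,198,000 / 1,048,576 = 970.08 MiB.

970.08 MiB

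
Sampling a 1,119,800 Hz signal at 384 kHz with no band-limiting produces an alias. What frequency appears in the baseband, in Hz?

32,200 Hz

Nyquist = 384,000/2 = 192,000 Hz; 1,119,800 Hz exceeds it.
Alias = |1,119,800 − 3×384,000| = |1,119,800 − 1,152,000| = 32,200 Hz.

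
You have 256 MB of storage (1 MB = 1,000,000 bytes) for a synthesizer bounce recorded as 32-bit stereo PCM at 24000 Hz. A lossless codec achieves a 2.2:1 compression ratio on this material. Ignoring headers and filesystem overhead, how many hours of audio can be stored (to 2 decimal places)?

Uncompressed byte rate = 24,000 × 4 × 2 = 192,000 bytes/s.
After 2.2:1 compression, effective rate ≈ 87272.73 bytes/s.
Capacity = 256 × 1,000,000 = 256,000,000 bytes.
256,000,000 / effective rate ≈ 2933.33 s → 0.81 hours.

0.81 hours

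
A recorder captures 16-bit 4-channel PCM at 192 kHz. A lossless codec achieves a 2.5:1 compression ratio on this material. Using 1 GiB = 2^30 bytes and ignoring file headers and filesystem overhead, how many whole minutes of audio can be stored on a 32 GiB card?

932 minutes

Uncompressed byte rate = 192,000 × 2 × 4 = 1,536,000 bytes/s.
After 2.5:1 compression, effective rate ≈ 614400 bytes/s.
Capacity = 32 × 1,073,741,824 = 34,359,738,368 bytes.
34,359,738,368 / effective rate ≈ 55924.05 s → 932 minutes.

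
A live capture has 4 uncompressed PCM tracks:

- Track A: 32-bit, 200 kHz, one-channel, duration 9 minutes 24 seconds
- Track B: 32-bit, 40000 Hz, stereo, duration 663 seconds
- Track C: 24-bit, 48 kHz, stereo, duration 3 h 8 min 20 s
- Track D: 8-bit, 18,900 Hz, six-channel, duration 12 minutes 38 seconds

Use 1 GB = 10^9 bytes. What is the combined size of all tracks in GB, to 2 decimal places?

4.00 GB

Track A: 9 minutes 24 seconds = 564 s; 200,000 × 564 × 4 × 1 = 451,200,000 bytes.
Track B: 40,000 × 663 × 4 × 2 = 212,160,000 bytes.
Track C: 3 h 8 min 20 s = 11,300 s; 48,000 × 11,300 × 3 × 2 = 3,254,400,000 bytes.
Track D: 12 minutes 38 seconds = 758 s; 18,900 × 758 × 1 × 6 = 85,957,200 bytes.
Total = 4,003,717,200 bytes = 4.00 GB.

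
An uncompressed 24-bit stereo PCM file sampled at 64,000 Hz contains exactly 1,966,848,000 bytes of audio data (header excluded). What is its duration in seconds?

5,122 seconds

Byte rate = 64,000 × 3 × 2 = 384,000 bytes/s.
Duration = 1,966,848,000 / 384,000 = 5,122 s.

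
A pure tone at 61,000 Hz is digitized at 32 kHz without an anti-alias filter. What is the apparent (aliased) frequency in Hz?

Nyquist = 32,000/2 = 16,000 Hz; 61,000 Hz exceeds it.
Alias = |61,000 − 2×32,000| = |61,000 − 64,000| = 3,000 Hz.

3,000 Hz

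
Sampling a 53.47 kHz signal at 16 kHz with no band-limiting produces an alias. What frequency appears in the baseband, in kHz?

Nyquist = 16,000/2 = 8,000 Hz; 53,470 Hz exceeds it.
Alias = |53,470 − 3×16,000| = |53,470 − 48,000| = 5,470 Hz = 5.47 kHz.

5.47 kHz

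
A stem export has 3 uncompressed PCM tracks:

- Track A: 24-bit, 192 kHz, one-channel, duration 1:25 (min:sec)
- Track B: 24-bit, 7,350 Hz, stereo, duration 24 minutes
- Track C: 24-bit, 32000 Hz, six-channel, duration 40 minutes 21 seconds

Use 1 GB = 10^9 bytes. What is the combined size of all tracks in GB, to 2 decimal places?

1.51 GB

Track A: 1:25 (min:sec) = 85 s; 192,000 × 85 × 3 × 1 = 48,960,000 bytes.
Track B: 24 minutes = 1,440 s; 7,350 × 1,440 × 3 × 2 = 63,504,000 bytes.
Track C: 40 minutes 21 seconds = 2,421 s; 32,000 × 2,421 × 3 × 6 = 1,394,496,000 bytes.
Total = 1,506,960,000 bytes = 1.51 GB.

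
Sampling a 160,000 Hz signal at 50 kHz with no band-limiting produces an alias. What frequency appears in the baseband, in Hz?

Nyquist = 50,000/2 = 25,000 Hz; 160,000 Hz exceeds it.
Alias = |160,000 − 3×50,000| = |160,000 − 150,000| = 10,000 Hz.

10,000 Hz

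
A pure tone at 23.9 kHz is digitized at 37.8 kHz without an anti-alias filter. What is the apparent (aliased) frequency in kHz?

Nyquist = 37,800/2 = 18,900 Hz; 23,900 Hz exceeds it.
Alias = |23,900 − 1×37,800| = |23,900 − 37,800| = 13,900 Hz = 13.9 kHz.

13.9 kHz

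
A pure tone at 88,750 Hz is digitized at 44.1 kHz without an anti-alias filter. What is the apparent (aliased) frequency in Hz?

550 Hz

Nyquist = 44,100/2 = 22,050 Hz; 88,750 Hz exceeds it.
Alias = |88,750 − 2×44,100| = |88,750 − 88,200| = 550 Hz.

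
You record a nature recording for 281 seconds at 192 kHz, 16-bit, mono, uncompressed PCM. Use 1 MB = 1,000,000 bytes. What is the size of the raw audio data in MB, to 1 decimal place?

107.9 MB

Bytes = 192,000 samples/s × 281 s × 2 bytes/sample × 1 ch = 107,904,000 bytes.
107,904,000 / 1,000,000 = 107.9 MB.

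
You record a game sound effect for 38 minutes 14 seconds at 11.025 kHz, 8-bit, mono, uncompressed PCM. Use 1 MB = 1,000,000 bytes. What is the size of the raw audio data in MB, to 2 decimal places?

25.29 MB

Duration = 38 minutes 14 seconds = 2,294 s.
Bytes = 11,025 samples/s × 2,294 s × 1 bytes/sample × 1 ch = 25,291,350 bytes.
25,291,350 / 1,000,000 = 25.29 MB.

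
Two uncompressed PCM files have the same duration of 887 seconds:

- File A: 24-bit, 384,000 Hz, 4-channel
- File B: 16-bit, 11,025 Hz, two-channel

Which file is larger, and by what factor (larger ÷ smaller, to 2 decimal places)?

File A: 384,000 × 3 × 4 = 4,608,000 bytes/s.
File B: 11,025 × 2 × 2 = 44,100 bytes/s.
File A is larger; ratio = 4,087,296,000 / 39,116,700 = 104.49.

File A, by a factor of 104.49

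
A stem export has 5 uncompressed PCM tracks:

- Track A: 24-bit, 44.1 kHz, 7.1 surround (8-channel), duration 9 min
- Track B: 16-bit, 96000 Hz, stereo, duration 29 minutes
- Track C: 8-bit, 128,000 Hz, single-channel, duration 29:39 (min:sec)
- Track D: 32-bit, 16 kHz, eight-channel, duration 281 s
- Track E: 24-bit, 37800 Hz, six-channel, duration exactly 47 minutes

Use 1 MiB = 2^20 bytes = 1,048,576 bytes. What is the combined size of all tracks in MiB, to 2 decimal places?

3366.48 MiB

Track A: 9 min = 540 s; 44,100 × 540 × 3 × 8 = 571,536,000 bytes.
Track B: 29 minutes = 1,740 s; 96,000 × 1,740 × 2 × 2 = 668,160,000 bytes.
Track C: 29:39 (min:sec) = 1,779 s; 128,000 × 1,779 × 1 × 1 = 227,712,000 bytes.
Track D: 16,000 × 281 × 4 × 8 = 143,872,000 bytes.
Track E: exactly 47 minutes = 2,820 s; 37,800 × 2,820 × 3 × 6 = 1,918,728,000 bytes.
Total = 3,530,008,000 bytes = 3366.48 MiB.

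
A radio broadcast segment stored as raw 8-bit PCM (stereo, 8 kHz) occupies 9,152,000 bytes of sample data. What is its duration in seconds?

Byte rate = 8,000 × 1 × 2 = 16,000 bytes/s.
Duration = 9,152,000 / 16,000 = 572 s.

572 seconds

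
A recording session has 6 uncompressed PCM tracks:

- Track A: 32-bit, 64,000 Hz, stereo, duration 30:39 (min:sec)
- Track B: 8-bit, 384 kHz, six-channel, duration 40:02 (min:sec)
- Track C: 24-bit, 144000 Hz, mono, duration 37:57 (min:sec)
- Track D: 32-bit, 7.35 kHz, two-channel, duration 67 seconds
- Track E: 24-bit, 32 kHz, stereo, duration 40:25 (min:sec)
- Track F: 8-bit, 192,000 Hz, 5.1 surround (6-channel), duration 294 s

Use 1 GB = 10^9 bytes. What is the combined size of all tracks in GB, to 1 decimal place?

Track A: 30:39 (min:sec) = 1,839 s; 64,000 × 1,839 × 4 × 2 = 941,568,000 bytes.
Track B: 40:02 (min:sec) = 2,402 s; 384,000 × 2,402 × 1 × 6 = 5,534,208,000 bytes.
Track C: 37:57 (min:sec) = 2,277 s; 144,000 × 2,277 × 3 × 1 = 983,664,000 bytes.
Track D: 7,350 × 67 × 4 × 2 = 3,939,600 bytes.
Track E: 40:25 (min:sec) = 2,425 s; 32,000 × 2,425 × 3 × 2 = 465,600,000 bytes.
Track F: 192,000 × 294 × 1 × 6 = 338,688,000 bytes.
Total = 8,267,667,600 bytes = 8.3 GB.

8.3 GB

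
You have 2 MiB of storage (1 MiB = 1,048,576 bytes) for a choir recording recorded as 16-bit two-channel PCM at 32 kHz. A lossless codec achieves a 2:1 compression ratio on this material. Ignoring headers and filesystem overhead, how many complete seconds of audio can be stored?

32 seconds

Uncompressed byte rate = 32,000 × 2 × 2 = 128,000 bytes/s.
After 2:1 compression, effective rate ≈ 64000 bytes/s.
Capacity = 2 × 1,048,576 = 2,097,152 bytes.
2,097,152 / effective rate ≈ 32.77 s → 32 seconds.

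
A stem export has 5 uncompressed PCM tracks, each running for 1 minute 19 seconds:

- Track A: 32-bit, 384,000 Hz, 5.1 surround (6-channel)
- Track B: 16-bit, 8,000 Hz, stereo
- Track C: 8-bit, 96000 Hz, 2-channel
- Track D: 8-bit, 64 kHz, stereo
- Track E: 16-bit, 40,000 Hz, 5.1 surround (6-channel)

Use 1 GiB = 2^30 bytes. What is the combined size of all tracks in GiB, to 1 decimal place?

0.7 GiB

1 minute 19 seconds = 79 s.
Track A: 384,000 × 79 × 4 × 6 = 728,064,000 bytes.
Track B: 8,000 × 79 × 2 × 2 = 2,528,000 bytes.
Track C: 96,000 × 79 × 1 × 2 = 15,168,000 bytes.
Track D: 64,000 × 79 × 1 × 2 = 10,112,000 bytes.
Track E: 40,000 × 79 × 2 × 6 = 37,920,000 bytes.
Total = 793,792,000 bytes = 0.7 GiB.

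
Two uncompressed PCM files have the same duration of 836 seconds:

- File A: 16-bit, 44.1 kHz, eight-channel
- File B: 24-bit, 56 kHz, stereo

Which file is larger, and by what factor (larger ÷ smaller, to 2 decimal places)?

File A, by a factor of 2.10

File A: 44,100 × 2 × 8 = 705,600 bytes/s.
File B: 56,000 × 3 × 2 = 336,000 bytes/s.
File A is larger; ratio = 589,881,600 / 280,896,000 = 2.10.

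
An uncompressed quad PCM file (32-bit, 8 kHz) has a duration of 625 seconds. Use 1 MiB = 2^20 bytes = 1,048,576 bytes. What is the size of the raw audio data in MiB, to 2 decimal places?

Bytes = 8,000 samples/s × 625 s × 4 bytes/sample × 4 ch = 80,000,000 bytes.
80,000,000 / 1,048,576 = 76.29 MiB.

76.29 MiB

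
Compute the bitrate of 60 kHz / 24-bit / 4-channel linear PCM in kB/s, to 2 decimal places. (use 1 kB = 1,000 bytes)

720.00 kB/s

Bit rate = 60,000 × 24 × 4 = 5,760,000 bits/s.
5,760,000 / 8 = 720,000 B/s = 720.00 kB/s.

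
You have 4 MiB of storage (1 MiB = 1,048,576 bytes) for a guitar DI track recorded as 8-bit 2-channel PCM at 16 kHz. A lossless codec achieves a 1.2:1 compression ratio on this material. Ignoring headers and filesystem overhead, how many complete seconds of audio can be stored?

Uncompressed byte rate = 16,000 × 1 × 2 = 32,000 bytes/s.
After 1.2:1 compression, effective rate ≈ 26666.67 bytes/s.
Capacity = 4 × 1,048,576 = 4,194,304 bytes.
4,194,304 / effective rate ≈ 157.29 s → 157 seconds.

157 seconds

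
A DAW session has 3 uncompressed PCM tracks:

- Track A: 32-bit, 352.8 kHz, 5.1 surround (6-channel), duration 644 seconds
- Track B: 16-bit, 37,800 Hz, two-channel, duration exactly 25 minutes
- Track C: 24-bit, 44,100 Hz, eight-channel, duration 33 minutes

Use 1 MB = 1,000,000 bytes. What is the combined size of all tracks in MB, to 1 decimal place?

7775.3 MB

Track A: 352,800 × 644 × 4 × 6 = 5,452,876,800 bytes.
Track B: exactly 25 minutes = 1,500 s; 37,800 × 1,500 × 2 × 2 = 226,800,000 bytes.
Track C: 33 minutes = 1,980 s; 44,100 × 1,980 × 3 × 8 = 2,095,632,000 bytes.
Total = 7,775,308,800 bytes = 7775.3 MB.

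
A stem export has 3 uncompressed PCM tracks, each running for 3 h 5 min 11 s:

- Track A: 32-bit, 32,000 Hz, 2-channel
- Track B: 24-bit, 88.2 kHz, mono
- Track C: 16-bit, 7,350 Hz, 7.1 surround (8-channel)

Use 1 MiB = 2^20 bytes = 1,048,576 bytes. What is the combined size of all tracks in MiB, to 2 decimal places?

3 h 5 min 11 s = 11,111 s.
Track A: 32,000 × 11,111 × 4 × 2 = 2,844,416,000 bytes.
Track B: 88,200 × 11,111 × 3 × 1 = 2,939,970,600 bytes.
Track C: 7,350 × 11,111 × 2 × 8 = 1,306,653,600 bytes.
Total = 7,091,040,200 bytes = 6762.54 MiB.

6762.54 MiB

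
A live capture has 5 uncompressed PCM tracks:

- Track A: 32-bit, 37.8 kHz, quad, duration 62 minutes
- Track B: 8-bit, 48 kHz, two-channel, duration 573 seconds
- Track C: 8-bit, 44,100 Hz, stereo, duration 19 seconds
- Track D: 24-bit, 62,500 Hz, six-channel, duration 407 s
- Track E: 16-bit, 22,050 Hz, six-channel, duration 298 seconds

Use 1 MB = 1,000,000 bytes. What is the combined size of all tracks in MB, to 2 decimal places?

2843.27 MB

Track A: 62 minutes = 3,720 s; 37,800 × 3,720 × 4 × 4 = 2,249,856,000 bytes.
Track B: 48,000 × 573 × 1 × 2 = 55,008,000 bytes.
Track C: 44,100 × 19 × 1 × 2 = 1,675,800 bytes.
Track D: 62,500 × 407 × 3 × 6 = 457,875,000 bytes.
Track E: 22,050 × 298 × 2 × 6 = 78,850,800 bytes.
Total = 2,843,265,600 bytes = 2843.27 MB.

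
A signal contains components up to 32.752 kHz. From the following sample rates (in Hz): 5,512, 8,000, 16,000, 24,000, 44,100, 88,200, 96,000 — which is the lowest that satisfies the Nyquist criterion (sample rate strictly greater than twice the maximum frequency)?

88,200 Hz

Need sample rate > 2 × 32,752 = 65,504 Hz.
Lowest listed rate above 65,504 Hz is 88,200 Hz.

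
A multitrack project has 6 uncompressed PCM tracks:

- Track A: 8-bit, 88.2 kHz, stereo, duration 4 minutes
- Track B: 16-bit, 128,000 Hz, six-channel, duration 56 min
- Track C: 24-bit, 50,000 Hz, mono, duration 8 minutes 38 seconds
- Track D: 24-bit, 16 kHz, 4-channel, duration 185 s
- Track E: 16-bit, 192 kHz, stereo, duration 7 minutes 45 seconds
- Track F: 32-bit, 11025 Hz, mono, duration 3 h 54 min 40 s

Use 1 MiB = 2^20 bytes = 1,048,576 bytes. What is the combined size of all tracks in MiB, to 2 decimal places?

Track A: 4 minutes = 240 s; 88,200 × 240 × 1 × 2 = 42,336,000 bytes.
Track B: 56 min = 3,360 s; 128,000 × 3,360 × 2 × 6 = 5,160,960,000 bytes.
Track C: 8 minutes 38 seconds = 518 s; 50,000 × 518 × 3 × 1 = 77,700,000 bytes.
Track D: 16,000 × 185 × 3 × 4 = 35,520,000 bytes.
Track E: 7 minutes 45 seconds = 465 s; 192,000 × 465 × 2 × 2 = 357,120,000 bytes.
Track F: 3 h 54 min 40 s = 14,080 s; 11,025 × 14,080 × 4 × 1 = 620,928,000 bytes.
Total = 6,294,564,000 bytes = 6002.96 MiB.

6002.96 MiB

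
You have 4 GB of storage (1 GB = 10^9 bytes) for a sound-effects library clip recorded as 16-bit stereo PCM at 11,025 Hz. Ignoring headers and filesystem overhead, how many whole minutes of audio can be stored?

Uncompressed byte rate = 11,025 × 2 × 2 = 44,100 bytes/s.
Capacity = 4 × 1,000,000,000 = 4,000,000,000 bytes.
4,000,000,000 / 44,100 ≈ 90702.95 s → 1,511 minutes.

1,511 minutes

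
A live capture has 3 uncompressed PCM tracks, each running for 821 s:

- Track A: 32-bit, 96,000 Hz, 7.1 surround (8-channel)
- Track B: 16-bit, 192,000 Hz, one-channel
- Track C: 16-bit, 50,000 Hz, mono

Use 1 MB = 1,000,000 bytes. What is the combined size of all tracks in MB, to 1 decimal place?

Track A: 96,000 × 821 × 4 × 8 = 2,522,112,000 bytes.
Track B: 192,000 × 821 × 2 × 1 = 315,264,000 bytes.
Track C: 50,000 × 821 × 2 × 1 = 82,100,000 bytes.
Total = 2,919,476,000 bytes = 2919.5 MB.

2919.5 MB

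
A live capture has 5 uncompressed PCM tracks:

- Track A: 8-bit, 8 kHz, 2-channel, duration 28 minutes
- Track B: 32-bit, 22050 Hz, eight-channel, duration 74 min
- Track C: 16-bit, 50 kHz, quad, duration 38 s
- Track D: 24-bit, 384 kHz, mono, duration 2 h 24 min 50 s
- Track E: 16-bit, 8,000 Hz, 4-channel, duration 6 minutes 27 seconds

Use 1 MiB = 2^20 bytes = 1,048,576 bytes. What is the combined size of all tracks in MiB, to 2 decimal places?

Track A: 28 minutes = 1,680 s; 8,000 × 1,680 × 1 × 2 = 26,880,000 bytes.
Track B: 74 min = 4,440 s; 22,050 × 4,440 × 4 × 8 = 3,132,864,000 bytes.
Track C: 50,000 × 38 × 2 × 4 = 15,200,000 bytes.
Track D: 2 h 24 min 50 s = 8,690 s; 384,000 × 8,690 × 3 × 1 = 10,010,880,000 bytes.
Track E: 6 minutes 27 seconds = 387 s; 8,000 × 387 × 2 × 4 = 24,768,000 bytes.
Total = 13,210,592,000 bytes = 12598.60 MiB.

12598.60 MiB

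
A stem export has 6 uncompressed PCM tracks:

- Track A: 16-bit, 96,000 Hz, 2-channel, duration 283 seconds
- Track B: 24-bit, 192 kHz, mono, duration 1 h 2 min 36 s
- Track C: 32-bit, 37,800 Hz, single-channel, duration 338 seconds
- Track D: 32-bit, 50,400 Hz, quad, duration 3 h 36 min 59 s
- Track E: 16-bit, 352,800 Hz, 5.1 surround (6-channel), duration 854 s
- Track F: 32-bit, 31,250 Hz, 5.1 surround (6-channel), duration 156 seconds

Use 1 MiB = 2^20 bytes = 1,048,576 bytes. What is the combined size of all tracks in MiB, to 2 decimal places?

15787.36 MiB

Track A: 96,000 × 283 × 2 × 2 = 108,672,000 bytes.
Track B: 1 h 2 min 36 s = 3,756 s; 192,000 × 3,756 × 3 × 1 = 2,163,456,000 bytes.
Track C: 37,800 × 338 × 4 × 1 = 51,105,600 bytes.
Track D: 3 h 36 min 59 s = 13,019 s; 50,400 × 13,019 × 4 × 4 = 10,498,521,600 bytes.
Track E: 352,800 × 854 × 2 × 6 = 3,615,494,400 bytes.
Track F: 31,250 × 156 × 4 × 6 = 117,000,000 bytes.
Total = 16,554,249,600 bytes = 15787.36 MiB.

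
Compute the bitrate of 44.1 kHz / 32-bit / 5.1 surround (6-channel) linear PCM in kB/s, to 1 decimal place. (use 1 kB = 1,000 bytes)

Bit rate = 44,100 × 32 × 6 = 8,467,200 bits/s.
8,467,200 / 8 = 1,058,400 B/s = 1058.4 kB/s.

1058.4 kB/s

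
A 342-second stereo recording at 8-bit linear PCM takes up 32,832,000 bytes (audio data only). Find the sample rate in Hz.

Bytes = sample_rate × seconds × bytes_per_sample × channels.
sample_rate = 32,832,000 / (342 × 1 × 2) = 32,832,000 / 684 = 48,000 Hz.

48,000 Hz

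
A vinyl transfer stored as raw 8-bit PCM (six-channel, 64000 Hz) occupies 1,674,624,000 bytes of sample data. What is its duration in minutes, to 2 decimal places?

Byte rate = 64,000 × 1 × 6 = 384,000 bytes/s.
Duration = 1,674,624,000 / 384,000 = 4,361 s.
4,361 s / 60 = 72.68 minutes.

72.68 minutes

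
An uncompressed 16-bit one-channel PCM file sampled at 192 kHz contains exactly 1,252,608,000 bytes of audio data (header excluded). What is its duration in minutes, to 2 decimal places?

Byte rate = 192,000 × 2 × 1 = 384,000 bytes/s.
Duration = 1,252,608,000 / 384,000 = 3,262 s.
3,262 s / 60 = 54.37 minutes.

54.37 minutes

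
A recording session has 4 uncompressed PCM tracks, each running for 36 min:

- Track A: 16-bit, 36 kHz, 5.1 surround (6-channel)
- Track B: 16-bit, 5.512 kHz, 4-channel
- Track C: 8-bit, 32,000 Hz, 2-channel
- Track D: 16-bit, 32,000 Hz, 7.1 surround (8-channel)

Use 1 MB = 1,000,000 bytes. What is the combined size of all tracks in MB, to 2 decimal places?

36 min = 2,160 s.
Track A: 36,000 × 2,160 × 2 × 6 = 933,120,000 bytes.
Track B: 5,512 × 2,160 × 2 × 4 = 95,247,360 bytes.
Track C: 32,000 × 2,160 × 1 × 2 = 138,240,000 bytes.
Track D: 32,000 × 2,160 × 2 × 8 = 1,105,920,000 bytes.
Total = 2,272,527,360 bytes = 2272.53 MB.

2272.53 MB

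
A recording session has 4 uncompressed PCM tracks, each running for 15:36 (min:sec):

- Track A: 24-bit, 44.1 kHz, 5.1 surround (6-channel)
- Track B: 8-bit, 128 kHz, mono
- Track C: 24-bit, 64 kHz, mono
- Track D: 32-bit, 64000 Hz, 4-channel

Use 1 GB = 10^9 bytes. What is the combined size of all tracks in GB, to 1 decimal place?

2.0 GB

15:36 (min:sec) = 936 s.
Track A: 44,100 × 936 × 3 × 6 = 742,996,800 bytes.
Track B: 128,000 × 936 × 1 × 1 = 119,808,000 bytes.
Track C: 64,000 × 936 × 3 × 1 = 179,712,000 bytes.
Track D: 64,000 × 936 × 4 × 4 = 958,464,000 bytes.
Total = 2,000,980,800 bytes = 2.0 GB.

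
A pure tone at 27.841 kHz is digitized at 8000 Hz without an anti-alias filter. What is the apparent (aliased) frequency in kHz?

Nyquist = 8,000/2 = 4,000 Hz; 27,841 Hz exceeds it.
Alias = |27,841 − 3×8,000| = |27,841 − 24,000| = 3,841 Hz = 3.841 kHz.

3.841 kHz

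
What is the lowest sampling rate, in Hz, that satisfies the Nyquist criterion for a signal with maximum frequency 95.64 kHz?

191,280 Hz

Minimum sample rate = 2 × 95,640 Hz = 191,280 Hz.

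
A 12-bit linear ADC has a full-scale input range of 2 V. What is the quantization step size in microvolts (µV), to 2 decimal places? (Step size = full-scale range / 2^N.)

2 V / 2^12 = 2 / 4,096 V = 488.28 µV.

488.28 µV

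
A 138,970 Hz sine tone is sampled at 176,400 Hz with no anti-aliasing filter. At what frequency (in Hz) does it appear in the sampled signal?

37,430 Hz

Nyquist = 176,400/2 = 88,200 Hz; 138,970 Hz exceeds it.
Alias = |138,970 − 1×176,400| = |138,970 − 176,400| = 37,430 Hz.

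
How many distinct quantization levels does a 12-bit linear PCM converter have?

4,096 levels

2^12 = 4,096.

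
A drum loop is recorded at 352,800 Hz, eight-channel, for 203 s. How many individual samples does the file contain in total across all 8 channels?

352,800 × 203 s × 8 ch = 572,947,200 samples.

572,947,200 samples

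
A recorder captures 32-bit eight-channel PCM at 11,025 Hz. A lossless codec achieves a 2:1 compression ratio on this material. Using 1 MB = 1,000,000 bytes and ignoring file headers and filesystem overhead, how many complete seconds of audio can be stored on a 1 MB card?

5 seconds

Uncompressed byte rate = 11,025 × 4 × 8 = 352,800 bytes/s.
After 2:1 compression, effective rate ≈ 176400 bytes/s.
Capacity = 1 × 1,000,000 = 1,000,000 bytes.
1,000,000 / effective rate ≈ 5.67 s → 5 seconds.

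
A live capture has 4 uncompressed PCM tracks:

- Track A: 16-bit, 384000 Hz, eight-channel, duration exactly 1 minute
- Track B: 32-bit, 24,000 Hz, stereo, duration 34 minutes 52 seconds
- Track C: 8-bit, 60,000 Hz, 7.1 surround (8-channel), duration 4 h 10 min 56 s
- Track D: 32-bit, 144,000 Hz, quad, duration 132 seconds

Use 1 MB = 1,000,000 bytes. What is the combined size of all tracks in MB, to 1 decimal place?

8301.3 MB

Track A: exactly 1 minute = 60 s; 384,000 × 60 × 2 × 8 = 368,640,000 bytes.
Track B: 34 minutes 52 seconds = 2,092 s; 24,000 × 2,092 × 4 × 2 = 401,664,000 bytes.
Track C: 4 h 10 min 56 s = 15,056 s; 60,000 × 15,056 × 1 × 8 = 7,226,880,000 bytes.
Track D: 144,000 × 132 × 4 × 4 = 304,128,000 bytes.
Total = 8,301,312,000 bytes = 8301.3 MB.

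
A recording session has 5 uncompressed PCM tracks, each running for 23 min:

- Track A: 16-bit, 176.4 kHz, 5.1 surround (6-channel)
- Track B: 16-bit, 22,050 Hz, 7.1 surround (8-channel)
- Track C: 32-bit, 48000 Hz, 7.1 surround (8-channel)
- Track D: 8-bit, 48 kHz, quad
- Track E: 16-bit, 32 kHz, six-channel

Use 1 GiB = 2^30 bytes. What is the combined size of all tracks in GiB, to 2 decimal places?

5.89 GiB

23 min = 1,380 s.
Track A: 176,400 × 1,380 × 2 × 6 = 2,921,184,000 bytes.
Track B: 22,050 × 1,380 × 2 × 8 = 486,864,000 bytes.
Track C: 48,000 × 1,380 × 4 × 8 = 2,119,680,000 bytes.
Track D: 48,000 × 1,380 × 1 × 4 = 264,960,000 bytes.
Track E: 32,000 × 1,380 × 2 × 6 = 529,920,000 bytes.
Total = 6,322,608,000 bytes = 5.89 GiB.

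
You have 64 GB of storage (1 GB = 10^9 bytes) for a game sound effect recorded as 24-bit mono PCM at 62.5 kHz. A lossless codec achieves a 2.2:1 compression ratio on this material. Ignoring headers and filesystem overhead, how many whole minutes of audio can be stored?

12,515 minutes

Uncompressed byte rate = 62,500 × 3 × 1 = 187,500 bytes/s.
After 2.2:1 compression, effective rate ≈ 85227.27 bytes/s.
Capacity = 64 × 1,000,000,000 = 64,000,000,000 bytes.
64,000,000,000 / effective rate ≈ 750933.33 s → 12,515 minutes.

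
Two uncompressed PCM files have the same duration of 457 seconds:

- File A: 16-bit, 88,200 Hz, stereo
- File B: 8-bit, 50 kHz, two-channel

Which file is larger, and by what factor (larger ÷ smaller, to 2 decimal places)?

File A, by a factor of 3.53

File A: 88,200 × 2 × 2 = 352,800 bytes/s.
File B: 50,000 × 1 × 2 = 100,000 bytes/s.
File A is larger; ratio = 161,229,600 / 45,700,000 = 3.53.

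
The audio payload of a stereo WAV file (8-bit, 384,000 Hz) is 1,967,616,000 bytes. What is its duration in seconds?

Byte rate = 384,000 × 1 × 2 = 768,000 bytes/s.
Duration = 1,967,616,000 / 768,000 = 2,562 s.

2,562 seconds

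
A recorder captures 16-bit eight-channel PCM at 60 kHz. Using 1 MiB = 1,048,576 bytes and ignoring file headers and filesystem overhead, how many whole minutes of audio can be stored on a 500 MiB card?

9 minutes

Uncompressed byte rate = 60,000 × 2 × 8 = 960,000 bytes/s.
Capacity = 500 × 1,048,576 = 524,288,000 bytes.
524,288,000 / 960,000 ≈ 546.13 s → 9 minutes.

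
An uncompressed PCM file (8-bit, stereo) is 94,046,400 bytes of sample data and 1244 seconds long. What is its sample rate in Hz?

37,800 Hz

Bytes = sample_rate × seconds × bytes_per_sample × channels.
sample_rate = 94,046,400 / (1,244 × 1 × 2) = 94,046,400 / 2,488 = 37,800 Hz.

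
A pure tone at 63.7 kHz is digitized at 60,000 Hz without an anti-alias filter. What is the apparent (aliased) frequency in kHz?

Nyquist = 60,000/2 = 30,000 Hz; 63,700 Hz exceeds it.
Alias = |63,700 − 1×60,000| = |63,700 − 60,000| = 3,700 Hz = 3.7 kHz.

3.7 kHz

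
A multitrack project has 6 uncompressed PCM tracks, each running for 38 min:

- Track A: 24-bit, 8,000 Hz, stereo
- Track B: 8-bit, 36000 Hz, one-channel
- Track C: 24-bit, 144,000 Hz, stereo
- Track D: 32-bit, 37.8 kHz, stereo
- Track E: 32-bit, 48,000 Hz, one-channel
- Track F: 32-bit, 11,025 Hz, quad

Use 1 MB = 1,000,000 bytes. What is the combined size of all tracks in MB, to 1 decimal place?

3690.9 MB

38 min = 2,280 s.
Track A: 8,000 × 2,280 × 3 × 2 = 109,440,000 bytes.
Track B: 36,000 × 2,280 × 1 × 1 = 82,080,000 bytes.
Track C: 144,000 × 2,280 × 3 × 2 = 1,969,920,000 bytes.
Track D: 37,800 × 2,280 × 4 × 2 = 689,472,000 bytes.
Track E: 48,000 × 2,280 × 4 × 1 = 437,760,000 bytes.
Track F: 11,025 × 2,280 × 4 × 4 = 402,192,000 bytes.
Total = 3,690,864,000 bytes = 3690.9 MB.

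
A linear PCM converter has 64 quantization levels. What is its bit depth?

6 bits

log2(64) = 6.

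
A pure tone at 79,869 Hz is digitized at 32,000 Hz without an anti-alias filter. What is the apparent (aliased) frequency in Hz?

15,869 Hz

Nyquist = 32,000/2 = 16,000 Hz; 79,869 Hz exceeds it.
Alias = |79,869 − 2×32,000| = |79,869 − 64,000| = 15,869 Hz.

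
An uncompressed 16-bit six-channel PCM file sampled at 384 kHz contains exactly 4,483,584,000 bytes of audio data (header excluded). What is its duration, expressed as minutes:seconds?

16:13

Byte rate = 384,000 × 2 × 6 = 4,608,000 bytes/s.
Duration = 4,483,584,000 / 4,608,000 = 973 s.
973 s = 16:13.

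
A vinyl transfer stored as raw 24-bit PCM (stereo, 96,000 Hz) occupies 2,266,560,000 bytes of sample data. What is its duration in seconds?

Byte rate = 96,000 × 3 × 2 = 576,000 bytes/s.
Duration = 2,266,560,000 / 576,000 = 3,935 s.

3,935 seconds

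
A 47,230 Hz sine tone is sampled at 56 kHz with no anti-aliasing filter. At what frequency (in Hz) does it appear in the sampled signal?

8,770 Hz

Nyquist = 56,000/2 = 28,000 Hz; 47,230 Hz exceeds it.
Alias = |47,230 − 1×56,000| = |47,230 − 56,000| = 8,770 Hz.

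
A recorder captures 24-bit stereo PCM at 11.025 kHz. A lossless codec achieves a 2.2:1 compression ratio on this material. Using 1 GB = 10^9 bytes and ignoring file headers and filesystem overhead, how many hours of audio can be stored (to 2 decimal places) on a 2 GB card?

18.48 hours

Uncompressed byte rate = 11,025 × 3 × 2 = 66,150 bytes/s.
After 2.2:1 compression, effective rate ≈ 30068.18 bytes/s.
Capacity = 2 × 1,000,000,000 = 2,000,000,000 bytes.
2,000,000,000 / effective rate ≈ 66515.5 s → 18.48 hours.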